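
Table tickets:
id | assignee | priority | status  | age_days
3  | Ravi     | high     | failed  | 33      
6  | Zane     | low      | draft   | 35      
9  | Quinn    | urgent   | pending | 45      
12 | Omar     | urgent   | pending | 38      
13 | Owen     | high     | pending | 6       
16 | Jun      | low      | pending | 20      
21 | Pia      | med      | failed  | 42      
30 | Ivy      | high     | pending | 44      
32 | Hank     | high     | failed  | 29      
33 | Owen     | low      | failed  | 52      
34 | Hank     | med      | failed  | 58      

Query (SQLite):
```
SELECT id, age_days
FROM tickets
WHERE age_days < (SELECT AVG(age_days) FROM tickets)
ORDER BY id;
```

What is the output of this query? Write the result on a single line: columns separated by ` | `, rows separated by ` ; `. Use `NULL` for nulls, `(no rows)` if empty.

3 | 33 ; 6 | 35 ; 13 | 6 ; 16 | 20 ; 32 | 29

Scalar subquery: AVG(age_days) over all tickets rows = 36.545455 (≈; comparison uses full precision).
Keep rows where age_days < that value.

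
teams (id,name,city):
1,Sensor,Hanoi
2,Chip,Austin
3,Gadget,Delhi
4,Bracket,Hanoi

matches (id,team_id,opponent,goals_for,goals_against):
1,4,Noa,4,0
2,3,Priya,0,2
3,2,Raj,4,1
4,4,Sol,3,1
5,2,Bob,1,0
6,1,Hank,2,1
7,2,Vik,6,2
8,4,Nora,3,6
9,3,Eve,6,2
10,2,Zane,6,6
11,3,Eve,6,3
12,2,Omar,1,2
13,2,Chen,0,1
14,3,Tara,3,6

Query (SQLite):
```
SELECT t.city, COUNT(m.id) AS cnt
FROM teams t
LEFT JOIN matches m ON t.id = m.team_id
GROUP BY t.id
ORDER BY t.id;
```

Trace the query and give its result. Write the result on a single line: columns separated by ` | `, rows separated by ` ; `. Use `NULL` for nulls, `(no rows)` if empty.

LEFT JOIN keeps every teams row; unmatched ones get NULL for matches columns.
Group by teams.id and compute COUNT(m.id). COUNT(col) of an all-NULL group is 0.
  1: ids {6} → COUNT(m.id)=1
  2: ids {3, 5, 7, 10, 12, 13} → COUNT(m.id)=6
  3: ids {2, 9, 11, 14} → COUNT(m.id)=4
  4: ids {1, 4, 8} → COUNT(m.id)=3

Hanoi | 1 ; Austin | 6 ; Delhi | 4 ; Hanoi | 3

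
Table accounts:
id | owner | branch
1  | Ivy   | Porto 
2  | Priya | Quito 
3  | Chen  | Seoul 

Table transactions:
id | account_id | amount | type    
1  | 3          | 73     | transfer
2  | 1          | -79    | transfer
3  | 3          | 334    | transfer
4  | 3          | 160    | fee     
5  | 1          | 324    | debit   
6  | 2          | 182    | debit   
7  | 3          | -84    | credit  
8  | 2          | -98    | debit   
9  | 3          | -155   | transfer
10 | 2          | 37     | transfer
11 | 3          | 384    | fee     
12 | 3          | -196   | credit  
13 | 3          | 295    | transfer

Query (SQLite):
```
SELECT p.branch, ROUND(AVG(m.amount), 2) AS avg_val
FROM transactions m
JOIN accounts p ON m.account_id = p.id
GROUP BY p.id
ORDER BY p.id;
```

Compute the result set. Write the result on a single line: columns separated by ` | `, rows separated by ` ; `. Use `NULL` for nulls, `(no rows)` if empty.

Join each transactions row to its accounts via account_id.
Group joined rows by accounts.id; compute ROUND(AVG(m.amount), 2) per group.
  1: ids {2, 5} → ROUND(AVG(m.amount), 2)=122.5
  2: ids {6, 8, 10} → ROUND(AVG(m.amount), 2)=40.33
  3: ids {1, 3, 4, 7, 9, 11, 12, 13} → ROUND(AVG(m.amount), 2)=101.38

Porto | 122.5 ; Quito | 40.33 ; Seoul | 101.38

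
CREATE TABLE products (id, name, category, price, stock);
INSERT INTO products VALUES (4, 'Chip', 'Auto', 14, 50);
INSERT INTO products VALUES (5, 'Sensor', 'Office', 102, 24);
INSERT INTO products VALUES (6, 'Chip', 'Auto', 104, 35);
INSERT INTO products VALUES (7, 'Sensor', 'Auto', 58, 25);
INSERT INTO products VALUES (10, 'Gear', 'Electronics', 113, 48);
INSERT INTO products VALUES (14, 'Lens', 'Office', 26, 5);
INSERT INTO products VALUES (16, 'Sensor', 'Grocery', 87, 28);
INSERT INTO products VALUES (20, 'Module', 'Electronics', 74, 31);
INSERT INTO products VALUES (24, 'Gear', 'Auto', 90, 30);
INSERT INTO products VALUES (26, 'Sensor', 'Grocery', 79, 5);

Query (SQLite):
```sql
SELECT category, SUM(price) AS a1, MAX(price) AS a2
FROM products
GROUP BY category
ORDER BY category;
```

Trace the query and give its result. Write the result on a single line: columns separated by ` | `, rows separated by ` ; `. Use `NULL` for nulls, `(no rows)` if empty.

Auto | 266 | 104 ; Electronics | 187 | 113 ; Grocery | 166 | 87 ; Office | 128 | 102

Group products by category.
Per group compute: SUM(price), MAX(price).
  Auto: ids {4, 6, 7, 24} → SUM(price)=266, MAX(price)=104
  Electronics: ids {10, 20} → SUM(price)=187, MAX(price)=113
  Grocery: ids {16, 26} → SUM(price)=166, MAX(price)=87
  Office: ids {5, 14} → SUM(price)=128, MAX(price)=102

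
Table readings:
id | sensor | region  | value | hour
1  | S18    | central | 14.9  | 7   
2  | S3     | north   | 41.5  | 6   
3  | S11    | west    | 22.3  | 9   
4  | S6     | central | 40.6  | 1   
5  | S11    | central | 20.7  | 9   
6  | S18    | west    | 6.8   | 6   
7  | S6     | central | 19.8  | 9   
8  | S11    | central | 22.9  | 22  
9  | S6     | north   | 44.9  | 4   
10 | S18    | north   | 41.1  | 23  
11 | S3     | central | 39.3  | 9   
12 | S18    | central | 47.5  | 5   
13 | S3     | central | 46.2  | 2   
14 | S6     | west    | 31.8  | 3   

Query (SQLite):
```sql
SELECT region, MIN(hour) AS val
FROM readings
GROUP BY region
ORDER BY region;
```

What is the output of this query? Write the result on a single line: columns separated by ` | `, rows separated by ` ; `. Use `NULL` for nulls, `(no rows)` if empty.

Partition readings by region; compute MIN(hour) within each group.
  central: ids {1, 4, 5, 7, 8, 11, 12, 13} → MIN(hour)=1
  north: ids {2, 9, 10} → MIN(hour)=4
  west: ids {3, 6, 14} → MIN(hour)=3

central | 1 ; north | 4 ; west | 3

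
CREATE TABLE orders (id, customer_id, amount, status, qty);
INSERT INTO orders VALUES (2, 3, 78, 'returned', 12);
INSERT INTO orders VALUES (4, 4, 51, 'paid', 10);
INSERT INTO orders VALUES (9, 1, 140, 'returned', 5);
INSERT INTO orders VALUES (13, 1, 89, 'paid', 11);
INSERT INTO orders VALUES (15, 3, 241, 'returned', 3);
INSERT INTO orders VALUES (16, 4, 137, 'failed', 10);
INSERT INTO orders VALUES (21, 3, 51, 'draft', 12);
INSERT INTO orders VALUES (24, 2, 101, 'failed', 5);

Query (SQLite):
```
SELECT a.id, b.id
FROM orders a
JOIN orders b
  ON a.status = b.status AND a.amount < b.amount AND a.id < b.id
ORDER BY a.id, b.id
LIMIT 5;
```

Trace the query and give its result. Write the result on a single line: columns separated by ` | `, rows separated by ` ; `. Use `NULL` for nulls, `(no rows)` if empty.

2 | 9 ; 2 | 15 ; 4 | 13 ; 9 | 15

Pairs (a,b) with same status, a.amount < b.amount, a.id < b.id.
status groups: draft:{21} failed:{16,24} paid:{4,13} returned:{2,9,15}
Ordered by (a.id, b.id); first 5.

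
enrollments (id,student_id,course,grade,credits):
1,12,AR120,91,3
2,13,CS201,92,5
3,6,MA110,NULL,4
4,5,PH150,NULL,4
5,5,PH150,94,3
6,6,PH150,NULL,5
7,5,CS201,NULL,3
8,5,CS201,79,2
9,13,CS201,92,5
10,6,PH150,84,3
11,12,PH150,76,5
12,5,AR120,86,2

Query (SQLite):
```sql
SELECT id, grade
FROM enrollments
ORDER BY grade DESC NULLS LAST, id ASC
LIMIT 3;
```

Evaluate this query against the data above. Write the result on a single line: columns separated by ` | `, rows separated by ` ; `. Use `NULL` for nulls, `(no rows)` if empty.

5 | 94 ; 2 | 92 ; 9 | 92

Sort by grade desc, tiebreak id asc: (94, id=5), (92, id=2), (92, id=9), (91, id=1), (86, id=12), (84, id=10) …. Take first 3.
NULLS LAST: NULL grade rows go after all non-NULL rows (among themselves ordered by id asc).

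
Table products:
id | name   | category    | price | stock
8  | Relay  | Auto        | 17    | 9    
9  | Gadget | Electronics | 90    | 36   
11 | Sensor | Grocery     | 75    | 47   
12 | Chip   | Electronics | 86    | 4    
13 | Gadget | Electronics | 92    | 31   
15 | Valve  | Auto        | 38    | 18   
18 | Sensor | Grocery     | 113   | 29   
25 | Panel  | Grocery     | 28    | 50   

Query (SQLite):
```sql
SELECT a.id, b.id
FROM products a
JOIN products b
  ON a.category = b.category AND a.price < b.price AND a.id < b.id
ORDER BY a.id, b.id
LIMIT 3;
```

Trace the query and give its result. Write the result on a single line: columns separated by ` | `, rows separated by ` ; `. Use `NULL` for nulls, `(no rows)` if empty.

Pairs (a,b) with same category, a.price < b.price, a.id < b.id.
category groups: Auto:{8,15} Electronics:{9,12,13} Grocery:{11,18,25}
Ordered by (a.id, b.id); first 3.

8 | 15 ; 9 | 13 ; 11 | 18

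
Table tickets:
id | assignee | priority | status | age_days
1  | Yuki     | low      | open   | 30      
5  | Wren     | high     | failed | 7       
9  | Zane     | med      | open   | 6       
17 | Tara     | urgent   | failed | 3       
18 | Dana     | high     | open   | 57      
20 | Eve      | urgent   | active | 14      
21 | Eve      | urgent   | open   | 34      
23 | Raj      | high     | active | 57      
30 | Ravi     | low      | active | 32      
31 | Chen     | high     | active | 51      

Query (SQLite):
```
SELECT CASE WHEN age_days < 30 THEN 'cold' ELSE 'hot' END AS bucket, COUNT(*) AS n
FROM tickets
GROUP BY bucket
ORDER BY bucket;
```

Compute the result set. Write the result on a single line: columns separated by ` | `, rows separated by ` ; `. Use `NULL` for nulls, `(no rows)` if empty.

cold | 4 ; hot | 6

Bucket rows by age_days < 30 → 'cold' else 'hot'; count each bucket.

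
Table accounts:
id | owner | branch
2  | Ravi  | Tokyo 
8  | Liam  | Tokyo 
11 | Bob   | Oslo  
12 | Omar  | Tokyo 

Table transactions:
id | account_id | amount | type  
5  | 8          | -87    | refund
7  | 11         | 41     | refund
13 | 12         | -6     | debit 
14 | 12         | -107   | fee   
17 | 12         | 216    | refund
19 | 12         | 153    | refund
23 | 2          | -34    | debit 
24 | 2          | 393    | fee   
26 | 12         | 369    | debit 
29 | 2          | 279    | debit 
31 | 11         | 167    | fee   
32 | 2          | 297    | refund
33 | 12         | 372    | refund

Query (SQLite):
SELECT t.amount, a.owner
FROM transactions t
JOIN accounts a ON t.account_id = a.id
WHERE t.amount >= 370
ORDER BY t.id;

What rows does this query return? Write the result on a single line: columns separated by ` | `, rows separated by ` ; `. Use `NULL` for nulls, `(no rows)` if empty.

393 | Ravi ; 372 | Omar

Each transactions row matches the accounts row where account_id = accounts.id.
Then keep rows with t.amount >= 370.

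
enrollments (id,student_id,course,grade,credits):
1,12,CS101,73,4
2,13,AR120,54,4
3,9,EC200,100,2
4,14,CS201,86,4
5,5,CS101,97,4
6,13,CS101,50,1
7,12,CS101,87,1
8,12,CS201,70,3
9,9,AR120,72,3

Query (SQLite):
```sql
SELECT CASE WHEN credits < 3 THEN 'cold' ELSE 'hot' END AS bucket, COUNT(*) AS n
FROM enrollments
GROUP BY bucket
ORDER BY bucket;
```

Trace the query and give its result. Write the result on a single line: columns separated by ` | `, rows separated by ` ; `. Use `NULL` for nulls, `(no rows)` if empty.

Bucket rows by credits < 3 → 'cold' else 'hot'; count each bucket.

cold | 3 ; hot | 6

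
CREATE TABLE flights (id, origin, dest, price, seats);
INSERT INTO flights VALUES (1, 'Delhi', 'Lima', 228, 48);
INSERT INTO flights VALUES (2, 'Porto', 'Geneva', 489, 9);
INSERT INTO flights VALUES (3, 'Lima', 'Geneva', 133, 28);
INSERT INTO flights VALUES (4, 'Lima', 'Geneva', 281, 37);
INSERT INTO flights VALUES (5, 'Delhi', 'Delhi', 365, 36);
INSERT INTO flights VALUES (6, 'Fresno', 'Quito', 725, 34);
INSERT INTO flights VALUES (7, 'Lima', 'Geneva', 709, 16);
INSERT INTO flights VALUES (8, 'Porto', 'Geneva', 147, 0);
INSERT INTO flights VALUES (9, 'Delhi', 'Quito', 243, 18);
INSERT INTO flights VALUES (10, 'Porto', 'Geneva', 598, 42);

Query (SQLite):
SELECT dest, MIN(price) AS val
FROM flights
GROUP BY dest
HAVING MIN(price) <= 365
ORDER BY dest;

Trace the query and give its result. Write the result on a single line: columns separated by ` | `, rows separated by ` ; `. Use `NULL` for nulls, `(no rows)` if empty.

Delhi | 365 ; Geneva | 133 ; Lima | 228 ; Quito | 243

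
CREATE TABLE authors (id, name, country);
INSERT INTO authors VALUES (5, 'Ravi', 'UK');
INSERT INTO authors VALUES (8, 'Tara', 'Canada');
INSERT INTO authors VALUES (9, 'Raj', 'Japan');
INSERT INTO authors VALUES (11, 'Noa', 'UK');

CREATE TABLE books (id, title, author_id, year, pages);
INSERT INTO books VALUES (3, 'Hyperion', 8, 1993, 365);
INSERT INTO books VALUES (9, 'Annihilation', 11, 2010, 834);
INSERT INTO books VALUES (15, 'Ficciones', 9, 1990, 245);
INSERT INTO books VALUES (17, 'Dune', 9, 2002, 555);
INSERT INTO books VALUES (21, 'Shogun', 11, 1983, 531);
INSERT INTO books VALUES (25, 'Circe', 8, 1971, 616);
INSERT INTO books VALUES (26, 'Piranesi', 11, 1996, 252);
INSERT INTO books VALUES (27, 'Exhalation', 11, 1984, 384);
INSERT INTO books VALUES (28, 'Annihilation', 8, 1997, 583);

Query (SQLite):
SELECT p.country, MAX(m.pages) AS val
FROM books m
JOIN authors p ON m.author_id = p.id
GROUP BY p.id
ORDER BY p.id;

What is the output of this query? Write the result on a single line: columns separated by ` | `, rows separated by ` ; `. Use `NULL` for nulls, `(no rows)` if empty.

Canada | 616 ; Japan | 555 ; UK | 834

Join each books row to its authors via author_id.
Group joined rows by authors.id; compute MAX(m.pages) per group.
  8: ids {3, 25, 28} → MAX(m.pages)=616
  9: ids {15, 17} → MAX(m.pages)=555
  11: ids {9, 21, 26, 27} → MAX(m.pages)=834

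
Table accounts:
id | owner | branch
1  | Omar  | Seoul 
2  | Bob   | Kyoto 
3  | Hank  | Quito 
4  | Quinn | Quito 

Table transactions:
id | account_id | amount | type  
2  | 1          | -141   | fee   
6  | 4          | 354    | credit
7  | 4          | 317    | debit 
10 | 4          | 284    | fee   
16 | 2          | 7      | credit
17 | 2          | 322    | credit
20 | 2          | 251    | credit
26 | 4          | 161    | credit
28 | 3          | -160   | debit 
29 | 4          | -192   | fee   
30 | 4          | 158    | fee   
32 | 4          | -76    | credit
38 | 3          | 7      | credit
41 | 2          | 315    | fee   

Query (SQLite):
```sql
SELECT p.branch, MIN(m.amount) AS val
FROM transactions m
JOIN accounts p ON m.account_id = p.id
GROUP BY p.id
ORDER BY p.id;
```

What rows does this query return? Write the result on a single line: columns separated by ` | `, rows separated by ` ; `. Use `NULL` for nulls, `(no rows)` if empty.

Join each transactions row to its accounts via account_id.
Group joined rows by accounts.id; compute MIN(m.amount) per group.
  1: ids {2} → MIN(m.amount)=-141
  2: ids {16, 17, 20, 41} → MIN(m.amount)=7
  3: ids {28, 38} → MIN(m.amount)=-160
  4: ids {6, 7, 10, 26, 29, 30, 32} → MIN(m.amount)=-192

Seoul | -141 ; Kyoto | 7 ; Quito | -160 ; Quito | -192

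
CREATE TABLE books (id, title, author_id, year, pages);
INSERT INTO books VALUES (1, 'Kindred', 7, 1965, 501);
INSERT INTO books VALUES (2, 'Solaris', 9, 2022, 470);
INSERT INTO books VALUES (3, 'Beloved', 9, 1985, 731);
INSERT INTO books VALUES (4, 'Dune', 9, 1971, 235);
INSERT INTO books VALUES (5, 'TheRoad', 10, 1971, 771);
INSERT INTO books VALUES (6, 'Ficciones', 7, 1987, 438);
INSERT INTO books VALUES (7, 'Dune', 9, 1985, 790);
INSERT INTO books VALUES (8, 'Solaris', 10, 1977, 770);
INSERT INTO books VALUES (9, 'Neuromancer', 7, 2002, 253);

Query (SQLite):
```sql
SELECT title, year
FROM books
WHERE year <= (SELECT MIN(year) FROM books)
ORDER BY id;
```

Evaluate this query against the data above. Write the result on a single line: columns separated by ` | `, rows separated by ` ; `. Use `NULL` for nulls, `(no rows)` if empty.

Kindred | 1965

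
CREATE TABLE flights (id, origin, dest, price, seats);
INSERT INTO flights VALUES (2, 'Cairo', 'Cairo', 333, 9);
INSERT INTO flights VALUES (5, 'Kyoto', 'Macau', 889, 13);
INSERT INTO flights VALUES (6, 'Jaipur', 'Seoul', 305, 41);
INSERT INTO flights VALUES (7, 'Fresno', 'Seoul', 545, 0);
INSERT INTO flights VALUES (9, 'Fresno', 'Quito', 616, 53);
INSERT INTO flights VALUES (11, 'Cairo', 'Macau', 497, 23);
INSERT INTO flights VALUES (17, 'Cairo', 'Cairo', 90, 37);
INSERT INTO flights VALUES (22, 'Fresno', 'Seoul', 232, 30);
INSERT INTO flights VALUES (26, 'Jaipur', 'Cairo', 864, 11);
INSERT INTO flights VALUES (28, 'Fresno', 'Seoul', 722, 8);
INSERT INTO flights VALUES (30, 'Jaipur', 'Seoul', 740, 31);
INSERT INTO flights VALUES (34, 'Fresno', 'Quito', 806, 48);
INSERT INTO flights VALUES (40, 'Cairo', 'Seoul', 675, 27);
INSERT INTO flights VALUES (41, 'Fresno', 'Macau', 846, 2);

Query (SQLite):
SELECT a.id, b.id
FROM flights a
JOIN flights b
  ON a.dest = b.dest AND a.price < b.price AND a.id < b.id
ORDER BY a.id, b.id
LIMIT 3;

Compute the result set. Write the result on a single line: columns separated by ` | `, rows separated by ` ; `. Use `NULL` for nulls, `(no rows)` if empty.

2 | 26 ; 6 | 7 ; 6 | 28

Pairs (a,b) with same dest, a.price < b.price, a.id < b.id.
dest groups: Cairo:{2,17,26} Macau:{5,11,41} Quito:{9,34} Seoul:{6,7,22,28,30,40}
Ordered by (a.id, b.id); first 3.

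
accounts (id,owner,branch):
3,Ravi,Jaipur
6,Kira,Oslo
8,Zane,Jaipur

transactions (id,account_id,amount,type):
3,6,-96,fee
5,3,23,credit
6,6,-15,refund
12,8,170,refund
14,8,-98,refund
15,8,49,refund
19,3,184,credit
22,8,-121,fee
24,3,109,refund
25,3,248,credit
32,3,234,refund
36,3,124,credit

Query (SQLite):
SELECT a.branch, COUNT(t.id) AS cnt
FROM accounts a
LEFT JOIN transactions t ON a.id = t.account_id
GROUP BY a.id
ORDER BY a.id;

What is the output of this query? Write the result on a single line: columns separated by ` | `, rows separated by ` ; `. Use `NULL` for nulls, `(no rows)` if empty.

Jaipur | 6 ; Oslo | 2 ; Jaipur | 4

LEFT JOIN keeps every accounts row; unmatched ones get NULL for transactions columns.
Group by accounts.id and compute COUNT(t.id). COUNT(col) of an all-NULL group is 0.
  3: ids {5, 19, 24, 25, 32, 36} → COUNT(t.id)=6
  6: ids {3, 6} → COUNT(t.id)=2
  8: ids {12, 14, 15, 22} → COUNT(t.id)=4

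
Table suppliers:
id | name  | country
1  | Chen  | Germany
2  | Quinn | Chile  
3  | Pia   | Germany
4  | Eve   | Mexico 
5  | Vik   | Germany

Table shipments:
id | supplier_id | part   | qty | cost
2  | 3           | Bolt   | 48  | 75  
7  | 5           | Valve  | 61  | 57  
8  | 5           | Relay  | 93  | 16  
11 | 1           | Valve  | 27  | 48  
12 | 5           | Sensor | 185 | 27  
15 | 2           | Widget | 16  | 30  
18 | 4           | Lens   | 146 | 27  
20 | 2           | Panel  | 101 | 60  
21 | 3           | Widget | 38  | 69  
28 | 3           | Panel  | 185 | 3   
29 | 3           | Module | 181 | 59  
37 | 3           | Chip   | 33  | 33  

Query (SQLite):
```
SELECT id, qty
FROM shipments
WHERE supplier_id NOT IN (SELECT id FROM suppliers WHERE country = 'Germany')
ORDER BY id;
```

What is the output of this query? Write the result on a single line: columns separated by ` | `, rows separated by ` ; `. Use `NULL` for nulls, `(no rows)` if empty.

15 | 16 ; 18 | 146 ; 20 | 101

Inner query: suppliers.id where country = 'Germany'.
Outer: keep shipments rows whose supplier_id is not in that set.
Inner query → {1, 3, 5}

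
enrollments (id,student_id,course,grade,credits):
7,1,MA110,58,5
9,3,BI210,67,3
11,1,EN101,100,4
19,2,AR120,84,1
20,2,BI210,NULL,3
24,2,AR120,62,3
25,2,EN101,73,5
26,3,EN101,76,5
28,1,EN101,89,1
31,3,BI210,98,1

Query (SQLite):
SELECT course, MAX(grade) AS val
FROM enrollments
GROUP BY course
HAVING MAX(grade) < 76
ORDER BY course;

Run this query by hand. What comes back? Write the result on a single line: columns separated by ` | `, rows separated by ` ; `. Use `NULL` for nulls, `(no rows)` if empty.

Partition enrollments by course; compute MAX(grade) within each group.
HAVING: keep groups where MAX(grade) < 76.
  AR120: ids {19, 24} → MAX(grade)=84
  BI210: ids {9, 20, 31} → MAX(grade)=98
  EN101: ids {11, 25, 26, 28} → MAX(grade)=100
  MA110: ids {7} → MAX(grade)=58

MA110 | 58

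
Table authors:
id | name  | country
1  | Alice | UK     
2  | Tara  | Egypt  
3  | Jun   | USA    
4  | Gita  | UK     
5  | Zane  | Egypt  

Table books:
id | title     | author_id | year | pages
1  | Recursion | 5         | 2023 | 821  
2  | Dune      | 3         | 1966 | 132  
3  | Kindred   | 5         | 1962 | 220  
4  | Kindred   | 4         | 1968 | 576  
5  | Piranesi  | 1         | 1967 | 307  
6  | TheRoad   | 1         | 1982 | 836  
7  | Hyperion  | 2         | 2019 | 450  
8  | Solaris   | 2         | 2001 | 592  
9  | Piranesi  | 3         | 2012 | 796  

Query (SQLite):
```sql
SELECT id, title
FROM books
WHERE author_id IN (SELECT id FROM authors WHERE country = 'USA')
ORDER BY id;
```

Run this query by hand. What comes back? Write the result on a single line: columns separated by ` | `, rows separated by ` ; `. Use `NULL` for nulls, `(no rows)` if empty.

2 | Dune ; 9 | Piranesi

Inner query: authors.id where country = 'USA'.
Outer: keep books rows whose author_id is in that set.
Inner query → {3}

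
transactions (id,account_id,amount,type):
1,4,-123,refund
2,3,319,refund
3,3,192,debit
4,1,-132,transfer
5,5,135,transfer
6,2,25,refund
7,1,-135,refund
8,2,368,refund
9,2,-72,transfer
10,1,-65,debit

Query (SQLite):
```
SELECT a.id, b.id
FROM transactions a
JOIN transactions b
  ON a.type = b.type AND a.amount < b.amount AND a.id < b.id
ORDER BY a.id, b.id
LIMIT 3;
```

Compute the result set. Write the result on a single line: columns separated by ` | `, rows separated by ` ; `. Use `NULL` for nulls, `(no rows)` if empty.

1 | 2 ; 1 | 6 ; 1 | 8

Pairs (a,b) with same type, a.amount < b.amount, a.id < b.id.
type groups: debit:{3,10} refund:{1,2,6,7,8} transfer:{4,5,9}
Ordered by (a.id, b.id); first 3.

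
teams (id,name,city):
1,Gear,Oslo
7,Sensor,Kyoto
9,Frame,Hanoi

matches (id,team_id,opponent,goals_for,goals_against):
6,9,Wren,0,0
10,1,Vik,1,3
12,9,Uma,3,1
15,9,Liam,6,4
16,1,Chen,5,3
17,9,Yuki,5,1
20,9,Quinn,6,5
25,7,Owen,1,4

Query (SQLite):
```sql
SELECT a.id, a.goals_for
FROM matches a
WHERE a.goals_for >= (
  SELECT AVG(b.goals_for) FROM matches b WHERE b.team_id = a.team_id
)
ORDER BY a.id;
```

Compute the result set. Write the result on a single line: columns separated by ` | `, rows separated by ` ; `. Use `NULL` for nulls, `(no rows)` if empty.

For each matches row a, compute AVG(goals_for) over rows sharing a.team_id.
Keep row a if a.goals_for >= that per-group AVG.
  team_id=1: AVG(goals_for) = 3.0
  team_id=7: AVG(goals_for) = 1.0
  team_id=9: AVG(goals_for) = 4.0

15 | 6 ; 16 | 5 ; 17 | 5 ; 20 | 6 ; 25 | 1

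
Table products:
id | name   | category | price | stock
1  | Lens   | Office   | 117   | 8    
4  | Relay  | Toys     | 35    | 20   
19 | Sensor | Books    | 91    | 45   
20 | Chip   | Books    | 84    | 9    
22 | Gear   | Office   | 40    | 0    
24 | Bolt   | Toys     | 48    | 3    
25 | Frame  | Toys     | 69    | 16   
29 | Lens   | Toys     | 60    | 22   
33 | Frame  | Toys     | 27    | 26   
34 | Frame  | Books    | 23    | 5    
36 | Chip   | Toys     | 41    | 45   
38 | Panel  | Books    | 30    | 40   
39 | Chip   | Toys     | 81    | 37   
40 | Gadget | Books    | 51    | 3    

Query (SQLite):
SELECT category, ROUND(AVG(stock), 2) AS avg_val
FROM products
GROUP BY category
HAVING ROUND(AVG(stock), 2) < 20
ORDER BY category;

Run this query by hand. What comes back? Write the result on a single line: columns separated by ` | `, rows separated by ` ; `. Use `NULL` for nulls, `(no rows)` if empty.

Partition products by category; compute ROUND(AVG(stock), 2) within each group.
HAVING: keep groups where ROUND(AVG(stock), 2) < 20.
  Books: ids {19, 20, 34, 38, 40} → ROUND(AVG(stock), 2)=20.4
  Office: ids {1, 22} → ROUND(AVG(stock), 2)=4
  Toys: ids {4, 24, 25, 29, 33, 36, 39} → ROUND(AVG(stock), 2)=24.14

Office | 4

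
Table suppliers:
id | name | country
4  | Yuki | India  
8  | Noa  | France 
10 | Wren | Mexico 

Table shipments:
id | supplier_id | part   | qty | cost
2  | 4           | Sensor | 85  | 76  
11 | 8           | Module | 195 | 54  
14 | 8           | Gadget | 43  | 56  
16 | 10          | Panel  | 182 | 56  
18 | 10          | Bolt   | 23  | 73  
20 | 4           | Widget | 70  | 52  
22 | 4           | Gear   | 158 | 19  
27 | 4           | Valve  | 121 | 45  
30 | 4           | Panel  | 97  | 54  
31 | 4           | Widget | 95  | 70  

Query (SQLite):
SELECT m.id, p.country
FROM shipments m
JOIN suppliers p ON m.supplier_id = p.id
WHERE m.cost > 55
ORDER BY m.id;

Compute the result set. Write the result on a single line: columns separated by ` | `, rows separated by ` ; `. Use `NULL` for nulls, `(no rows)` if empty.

2 | India ; 14 | France ; 16 | Mexico ; 18 | Mexico ; 31 | India

Each shipments row matches the suppliers row where supplier_id = suppliers.id.
Then keep rows with m.cost > 55.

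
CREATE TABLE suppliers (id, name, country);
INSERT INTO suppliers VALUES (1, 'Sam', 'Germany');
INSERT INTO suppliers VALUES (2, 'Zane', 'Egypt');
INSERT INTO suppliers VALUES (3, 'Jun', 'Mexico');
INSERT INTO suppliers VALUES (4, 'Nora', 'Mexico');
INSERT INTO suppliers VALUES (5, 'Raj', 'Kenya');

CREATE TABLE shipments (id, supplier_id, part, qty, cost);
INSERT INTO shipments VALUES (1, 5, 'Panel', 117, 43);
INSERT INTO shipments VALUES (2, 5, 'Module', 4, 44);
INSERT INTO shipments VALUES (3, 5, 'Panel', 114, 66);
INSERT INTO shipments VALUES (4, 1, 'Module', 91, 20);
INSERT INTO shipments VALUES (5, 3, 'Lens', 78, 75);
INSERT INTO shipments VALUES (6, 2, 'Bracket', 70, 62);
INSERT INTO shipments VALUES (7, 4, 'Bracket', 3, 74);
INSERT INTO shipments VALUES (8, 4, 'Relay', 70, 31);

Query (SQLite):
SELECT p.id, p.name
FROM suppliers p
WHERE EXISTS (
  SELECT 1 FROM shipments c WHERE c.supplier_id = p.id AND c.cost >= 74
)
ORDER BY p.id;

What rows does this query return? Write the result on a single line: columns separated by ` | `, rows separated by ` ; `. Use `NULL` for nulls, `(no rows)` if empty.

For each suppliers row, check whether any shipments with matching supplier_id has cost >= 74.
Keep rows where that is true.

3 | Jun ; 4 | Nora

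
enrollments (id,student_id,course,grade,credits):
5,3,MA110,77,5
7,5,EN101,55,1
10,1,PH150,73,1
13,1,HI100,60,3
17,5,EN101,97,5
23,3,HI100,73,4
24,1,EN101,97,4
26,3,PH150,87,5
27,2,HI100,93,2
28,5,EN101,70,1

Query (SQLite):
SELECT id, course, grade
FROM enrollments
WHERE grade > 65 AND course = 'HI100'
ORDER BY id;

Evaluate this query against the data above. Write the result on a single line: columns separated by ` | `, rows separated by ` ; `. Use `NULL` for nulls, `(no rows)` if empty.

23 | HI100 | 73 ; 27 | HI100 | 93

grade > 65: ids {5, 10, 17, 23, 24, 26, 27, 28}
course = 'HI100': ids {13, 23, 27}
Combine with AND.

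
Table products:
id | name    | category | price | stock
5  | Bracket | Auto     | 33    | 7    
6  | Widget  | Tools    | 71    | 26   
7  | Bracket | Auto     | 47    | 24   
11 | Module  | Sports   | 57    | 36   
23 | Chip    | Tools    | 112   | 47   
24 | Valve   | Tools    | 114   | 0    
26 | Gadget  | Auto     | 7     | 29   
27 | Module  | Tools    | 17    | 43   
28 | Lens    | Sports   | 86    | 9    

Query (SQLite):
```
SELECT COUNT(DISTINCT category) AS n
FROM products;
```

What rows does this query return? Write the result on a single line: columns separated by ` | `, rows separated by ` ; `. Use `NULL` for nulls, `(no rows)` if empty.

3

Count distinct non-NULL category values.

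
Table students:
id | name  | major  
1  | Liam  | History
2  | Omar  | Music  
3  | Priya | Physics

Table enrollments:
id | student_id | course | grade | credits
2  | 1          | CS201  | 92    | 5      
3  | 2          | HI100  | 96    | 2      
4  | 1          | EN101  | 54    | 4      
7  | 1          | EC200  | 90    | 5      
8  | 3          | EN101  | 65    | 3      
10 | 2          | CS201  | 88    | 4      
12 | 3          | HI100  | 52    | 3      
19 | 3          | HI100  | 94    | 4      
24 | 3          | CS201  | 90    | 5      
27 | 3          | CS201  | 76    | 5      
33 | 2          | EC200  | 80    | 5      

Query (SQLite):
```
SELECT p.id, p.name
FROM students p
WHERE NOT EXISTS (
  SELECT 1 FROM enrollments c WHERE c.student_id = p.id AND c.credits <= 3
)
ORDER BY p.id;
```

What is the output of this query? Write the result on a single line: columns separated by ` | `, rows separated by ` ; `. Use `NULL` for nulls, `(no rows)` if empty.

1 | Liam

For each students row, check whether any enrollments with matching student_id has credits <= 3.
Keep rows where that is false.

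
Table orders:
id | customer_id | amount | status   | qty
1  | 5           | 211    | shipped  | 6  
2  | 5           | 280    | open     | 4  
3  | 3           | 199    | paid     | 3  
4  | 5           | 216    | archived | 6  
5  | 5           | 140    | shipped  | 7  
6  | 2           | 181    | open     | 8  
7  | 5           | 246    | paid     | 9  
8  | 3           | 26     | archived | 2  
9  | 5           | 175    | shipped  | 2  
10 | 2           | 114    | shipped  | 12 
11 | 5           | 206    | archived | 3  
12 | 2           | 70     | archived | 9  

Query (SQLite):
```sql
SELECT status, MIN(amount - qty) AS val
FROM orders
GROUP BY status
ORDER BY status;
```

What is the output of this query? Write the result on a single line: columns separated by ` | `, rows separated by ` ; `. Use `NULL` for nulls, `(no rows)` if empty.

For each row compute amount - qty.
Group by status; take MIN of the expression per group.
  archived: ids {4, 8, 11, 12} → MIN(amount - qty)=24
  open: ids {2, 6} → MIN(amount - qty)=173
  paid: ids {3, 7} → MIN(amount - qty)=196
  shipped: ids {1, 5, 9, 10} → MIN(amount - qty)=102

archived | 24 ; open | 173 ; paid | 196 ; shipped | 102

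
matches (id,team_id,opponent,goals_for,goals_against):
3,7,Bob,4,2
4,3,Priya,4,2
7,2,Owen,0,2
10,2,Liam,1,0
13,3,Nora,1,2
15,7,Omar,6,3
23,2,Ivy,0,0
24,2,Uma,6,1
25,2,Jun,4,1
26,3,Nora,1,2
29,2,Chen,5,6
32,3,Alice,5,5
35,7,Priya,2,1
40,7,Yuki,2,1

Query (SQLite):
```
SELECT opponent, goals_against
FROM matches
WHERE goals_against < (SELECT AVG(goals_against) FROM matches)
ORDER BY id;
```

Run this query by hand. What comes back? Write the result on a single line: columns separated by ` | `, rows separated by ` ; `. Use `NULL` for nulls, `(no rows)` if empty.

Liam | 0 ; Ivy | 0 ; Uma | 1 ; Jun | 1 ; Priya | 1 ; Yuki | 1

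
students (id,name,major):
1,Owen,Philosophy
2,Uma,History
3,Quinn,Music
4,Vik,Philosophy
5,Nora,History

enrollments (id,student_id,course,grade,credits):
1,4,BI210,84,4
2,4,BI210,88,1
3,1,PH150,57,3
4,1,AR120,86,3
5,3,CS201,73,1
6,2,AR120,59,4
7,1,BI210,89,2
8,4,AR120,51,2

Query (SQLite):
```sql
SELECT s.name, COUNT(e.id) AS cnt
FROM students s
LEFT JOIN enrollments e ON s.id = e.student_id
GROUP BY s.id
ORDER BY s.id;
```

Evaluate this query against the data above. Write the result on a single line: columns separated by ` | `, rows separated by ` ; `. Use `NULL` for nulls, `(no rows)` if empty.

LEFT JOIN keeps every students row; unmatched ones get NULL for enrollments columns.
Group by students.id and compute COUNT(e.id). COUNT(col) of an all-NULL group is 0.
  1: ids {3, 4, 7} → COUNT(e.id)=3
  2: ids {6} → COUNT(e.id)=1
  3: ids {5} → COUNT(e.id)=1
  4: ids {1, 2, 8} → COUNT(e.id)=3
  5: ids {—} → COUNT(e.id)=0

Owen | 3 ; Uma | 1 ; Quinn | 1 ; Vik | 3 ; Nora | 0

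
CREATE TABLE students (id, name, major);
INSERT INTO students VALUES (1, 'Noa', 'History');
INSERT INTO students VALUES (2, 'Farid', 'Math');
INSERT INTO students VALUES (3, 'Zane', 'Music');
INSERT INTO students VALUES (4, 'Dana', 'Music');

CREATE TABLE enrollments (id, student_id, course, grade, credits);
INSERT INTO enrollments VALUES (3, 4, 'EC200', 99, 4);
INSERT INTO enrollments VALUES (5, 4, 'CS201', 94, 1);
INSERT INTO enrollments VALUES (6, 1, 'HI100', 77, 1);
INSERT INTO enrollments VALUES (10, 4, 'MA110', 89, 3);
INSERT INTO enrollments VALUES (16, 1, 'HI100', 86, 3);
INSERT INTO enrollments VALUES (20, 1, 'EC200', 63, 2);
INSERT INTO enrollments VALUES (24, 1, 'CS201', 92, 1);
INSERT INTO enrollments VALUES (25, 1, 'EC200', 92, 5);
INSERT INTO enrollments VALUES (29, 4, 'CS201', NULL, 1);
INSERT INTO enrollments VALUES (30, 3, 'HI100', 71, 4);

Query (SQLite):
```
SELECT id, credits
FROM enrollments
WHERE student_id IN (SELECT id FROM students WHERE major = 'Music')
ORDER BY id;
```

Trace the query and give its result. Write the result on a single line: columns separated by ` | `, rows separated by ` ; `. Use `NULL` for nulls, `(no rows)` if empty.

3 | 4 ; 5 | 1 ; 10 | 3 ; 29 | 1 ; 30 | 4

Inner query: students.id where major = 'Music'.
Outer: keep enrollments rows whose student_id is in that set.
Inner query → {3, 4}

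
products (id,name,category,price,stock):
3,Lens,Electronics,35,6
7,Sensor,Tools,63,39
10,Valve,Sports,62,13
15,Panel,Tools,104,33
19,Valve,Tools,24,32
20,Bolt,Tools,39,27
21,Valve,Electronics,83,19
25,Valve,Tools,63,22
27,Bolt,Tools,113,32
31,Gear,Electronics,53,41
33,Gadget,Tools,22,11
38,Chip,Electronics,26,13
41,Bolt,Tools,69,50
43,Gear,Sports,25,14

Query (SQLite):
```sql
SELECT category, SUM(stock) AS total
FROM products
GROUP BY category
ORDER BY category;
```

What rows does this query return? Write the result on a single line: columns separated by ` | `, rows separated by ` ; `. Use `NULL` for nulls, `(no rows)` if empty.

Partition products by category; compute SUM(stock) within each group.
  Electronics: ids {3, 21, 31, 38} → SUM(stock)=79
  Sports: ids {10, 43} → SUM(stock)=27
  Tools: ids {7, 15, 19, 20, 25, 27, 33, 41} → SUM(stock)=246

Electronics | 79 ; Sports | 27 ; Tools | 246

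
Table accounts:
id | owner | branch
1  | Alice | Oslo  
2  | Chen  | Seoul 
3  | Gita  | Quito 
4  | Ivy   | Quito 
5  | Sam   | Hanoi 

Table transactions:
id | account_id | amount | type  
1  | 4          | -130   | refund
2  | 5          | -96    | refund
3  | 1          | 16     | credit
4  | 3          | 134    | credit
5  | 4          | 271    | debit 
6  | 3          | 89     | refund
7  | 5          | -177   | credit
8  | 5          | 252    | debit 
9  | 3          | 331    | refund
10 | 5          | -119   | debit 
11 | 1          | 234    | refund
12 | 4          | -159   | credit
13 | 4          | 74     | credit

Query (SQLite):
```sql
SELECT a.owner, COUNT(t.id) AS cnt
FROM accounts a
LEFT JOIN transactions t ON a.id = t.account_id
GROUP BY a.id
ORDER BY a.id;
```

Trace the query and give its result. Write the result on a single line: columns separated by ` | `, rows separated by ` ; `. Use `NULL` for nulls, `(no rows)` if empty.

Alice | 2 ; Chen | 0 ; Gita | 3 ; Ivy | 4 ; Sam | 4

LEFT JOIN keeps every accounts row; unmatched ones get NULL for transactions columns.
Group by accounts.id and compute COUNT(t.id). COUNT(col) of an all-NULL group is 0.
  1: ids {3, 11} → COUNT(t.id)=2
  2: ids {—} → COUNT(t.id)=0
  3: ids {4, 6, 9} → COUNT(t.id)=3
  4: ids {1, 5, 12, 13} → COUNT(t.id)=4
  5: ids {2, 7, 8, 10} → COUNT(t.id)=4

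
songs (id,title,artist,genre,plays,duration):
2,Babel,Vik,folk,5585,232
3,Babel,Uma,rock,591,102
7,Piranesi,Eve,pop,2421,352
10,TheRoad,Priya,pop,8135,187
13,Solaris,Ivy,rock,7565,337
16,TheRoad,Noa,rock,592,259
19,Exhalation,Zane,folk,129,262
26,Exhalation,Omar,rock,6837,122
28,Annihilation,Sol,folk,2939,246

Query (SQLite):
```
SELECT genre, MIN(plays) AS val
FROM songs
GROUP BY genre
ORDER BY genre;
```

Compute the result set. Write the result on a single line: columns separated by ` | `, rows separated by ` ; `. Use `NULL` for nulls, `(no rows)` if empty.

Partition songs by genre; compute MIN(plays) within each group.
  folk: ids {2, 19, 28} → MIN(plays)=129
  pop: ids {7, 10} → MIN(plays)=2421
  rock: ids {3, 13, 16, 26} → MIN(plays)=591

folk | 129 ; pop | 2421 ; rock | 591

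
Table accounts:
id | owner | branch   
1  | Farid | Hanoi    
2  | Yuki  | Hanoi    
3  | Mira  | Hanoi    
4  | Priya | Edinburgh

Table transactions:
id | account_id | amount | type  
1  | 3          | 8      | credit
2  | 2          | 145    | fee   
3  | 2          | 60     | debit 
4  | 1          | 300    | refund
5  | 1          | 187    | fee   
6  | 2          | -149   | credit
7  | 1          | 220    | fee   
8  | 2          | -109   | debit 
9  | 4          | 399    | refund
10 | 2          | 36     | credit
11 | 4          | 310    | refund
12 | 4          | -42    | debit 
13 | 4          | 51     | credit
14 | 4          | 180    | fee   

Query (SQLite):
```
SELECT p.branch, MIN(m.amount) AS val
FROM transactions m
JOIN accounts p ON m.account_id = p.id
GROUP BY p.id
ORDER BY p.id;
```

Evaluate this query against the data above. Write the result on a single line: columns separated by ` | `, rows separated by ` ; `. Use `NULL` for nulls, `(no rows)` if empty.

Hanoi | 187 ; Hanoi | -149 ; Hanoi | 8 ; Edinburgh | -42

Join each transactions row to its accounts via account_id.
Group joined rows by accounts.id; compute MIN(m.amount) per group.
  1: ids {4, 5, 7} → MIN(m.amount)=187
  2: ids {2, 3, 6, 8, 10} → MIN(m.amount)=-149
  3: ids {1} → MIN(m.amount)=8
  4: ids {9, 11, 12, 13, 14} → MIN(m.amount)=-42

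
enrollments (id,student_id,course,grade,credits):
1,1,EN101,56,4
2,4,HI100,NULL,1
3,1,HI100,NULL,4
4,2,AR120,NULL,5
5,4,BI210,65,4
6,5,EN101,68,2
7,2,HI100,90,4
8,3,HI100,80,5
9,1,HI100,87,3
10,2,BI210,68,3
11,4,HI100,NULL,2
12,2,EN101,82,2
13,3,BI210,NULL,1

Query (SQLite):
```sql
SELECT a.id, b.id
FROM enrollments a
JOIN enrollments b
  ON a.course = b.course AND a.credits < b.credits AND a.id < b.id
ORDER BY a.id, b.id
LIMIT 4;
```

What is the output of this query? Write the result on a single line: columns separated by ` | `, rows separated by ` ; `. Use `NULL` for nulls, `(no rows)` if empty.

Pairs (a,b) with same course, a.credits < b.credits, a.id < b.id.
course groups: AR120:{4} BI210:{5,10,13} EN101:{1,6,12} HI100:{2,3,7,8,9,11}
Ordered by (a.id, b.id); first 4.

2 | 3 ; 2 | 7 ; 2 | 8 ; 2 | 9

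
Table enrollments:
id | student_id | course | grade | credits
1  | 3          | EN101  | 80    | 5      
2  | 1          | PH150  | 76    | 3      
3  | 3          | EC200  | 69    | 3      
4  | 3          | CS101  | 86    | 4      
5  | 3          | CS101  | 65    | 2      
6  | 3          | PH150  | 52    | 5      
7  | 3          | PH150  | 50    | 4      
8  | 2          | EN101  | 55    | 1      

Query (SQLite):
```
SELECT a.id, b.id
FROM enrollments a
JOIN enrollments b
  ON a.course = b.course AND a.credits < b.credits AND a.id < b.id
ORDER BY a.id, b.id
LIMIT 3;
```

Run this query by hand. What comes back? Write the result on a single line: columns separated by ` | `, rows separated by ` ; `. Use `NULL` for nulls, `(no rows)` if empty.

2 | 6 ; 2 | 7

Pairs (a,b) with same course, a.credits < b.credits, a.id < b.id.
course groups: CS101:{4,5} EC200:{3} EN101:{1,8} PH150:{2,6,7}
Ordered by (a.id, b.id); first 3.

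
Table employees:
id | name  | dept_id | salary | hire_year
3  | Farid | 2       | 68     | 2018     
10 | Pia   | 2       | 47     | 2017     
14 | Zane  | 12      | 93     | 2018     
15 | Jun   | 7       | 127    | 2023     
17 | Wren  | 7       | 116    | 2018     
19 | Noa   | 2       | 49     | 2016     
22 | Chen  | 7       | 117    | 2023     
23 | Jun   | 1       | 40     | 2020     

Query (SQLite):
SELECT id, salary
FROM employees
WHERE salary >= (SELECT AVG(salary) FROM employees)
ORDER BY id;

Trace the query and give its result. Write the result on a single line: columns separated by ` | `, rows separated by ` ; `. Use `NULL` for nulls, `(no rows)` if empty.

Scalar subquery: AVG(salary) over all employees rows = 82.125.
Keep rows where salary >= that value.

14 | 93 ; 15 | 127 ; 17 | 116 ; 22 | 117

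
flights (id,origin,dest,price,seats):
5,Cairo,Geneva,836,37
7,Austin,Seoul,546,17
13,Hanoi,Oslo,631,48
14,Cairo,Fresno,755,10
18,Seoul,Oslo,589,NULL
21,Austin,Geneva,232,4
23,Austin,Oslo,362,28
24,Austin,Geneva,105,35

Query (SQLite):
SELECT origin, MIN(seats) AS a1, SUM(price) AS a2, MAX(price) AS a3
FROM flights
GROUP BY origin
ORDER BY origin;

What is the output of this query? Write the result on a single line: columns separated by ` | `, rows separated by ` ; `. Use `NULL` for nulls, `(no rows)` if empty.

Group flights by origin.
Per group compute: MIN(seats), SUM(price), MAX(price).
  Austin: ids {7, 21, 23, 24} → MIN(seats)=4, SUM(price)=1245, MAX(price)=546
  Cairo: ids {5, 14} → MIN(seats)=10, SUM(price)=1591, MAX(price)=836
  Hanoi: ids {13} → MIN(seats)=48, SUM(price)=631, MAX(price)=631
  Seoul: ids {18} → MIN(seats)=NULL, SUM(price)=589, MAX(price)=589

Austin | 4 | 1245 | 546 ; Cairo | 10 | 1591 | 836 ; Hanoi | 48 | 631 | 631 ; Seoul | NULL | 589 | 589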